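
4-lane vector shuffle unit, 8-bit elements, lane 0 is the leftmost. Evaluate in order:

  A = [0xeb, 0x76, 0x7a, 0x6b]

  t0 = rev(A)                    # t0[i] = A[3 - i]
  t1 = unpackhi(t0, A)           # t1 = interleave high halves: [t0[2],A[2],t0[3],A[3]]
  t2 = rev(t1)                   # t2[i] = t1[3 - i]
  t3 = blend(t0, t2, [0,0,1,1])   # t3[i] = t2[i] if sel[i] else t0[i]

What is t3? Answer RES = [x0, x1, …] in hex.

  t0: 6b 7a 76 eb
  t1: 76 7a eb 6b
  t2: 6b eb 7a 76
  t3: 6b 7a 7a 76

RES = [0x6b, 0x7a, 0x7a, 0x76]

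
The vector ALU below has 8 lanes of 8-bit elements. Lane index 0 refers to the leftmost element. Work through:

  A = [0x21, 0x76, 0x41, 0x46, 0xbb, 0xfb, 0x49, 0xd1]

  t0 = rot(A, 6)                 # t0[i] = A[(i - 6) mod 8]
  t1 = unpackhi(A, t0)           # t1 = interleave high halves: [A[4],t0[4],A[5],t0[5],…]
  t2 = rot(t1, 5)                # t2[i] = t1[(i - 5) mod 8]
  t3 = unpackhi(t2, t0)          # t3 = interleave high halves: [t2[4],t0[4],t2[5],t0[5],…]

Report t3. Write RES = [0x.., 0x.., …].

RES = [0x76, 0x49, 0xbb, 0xd1, 0x49, 0x21, 0xfb, 0x76]

t0 = [0x41, 0x46, 0xbb, 0xfb, 0x49, 0xd1, 0x21, 0x76]
t1 = [0xbb, 0x49, 0xfb, 0xd1, 0x49, 0x21, 0xd1, 0x76]
t2 = [0xd1, 0x49, 0x21, 0xd1, 0x76, 0xbb, 0x49, 0xfb]
t3 = [0x76, 0x49, 0xbb, 0xd1, 0x49, 0x21, 0xfb, 0x76]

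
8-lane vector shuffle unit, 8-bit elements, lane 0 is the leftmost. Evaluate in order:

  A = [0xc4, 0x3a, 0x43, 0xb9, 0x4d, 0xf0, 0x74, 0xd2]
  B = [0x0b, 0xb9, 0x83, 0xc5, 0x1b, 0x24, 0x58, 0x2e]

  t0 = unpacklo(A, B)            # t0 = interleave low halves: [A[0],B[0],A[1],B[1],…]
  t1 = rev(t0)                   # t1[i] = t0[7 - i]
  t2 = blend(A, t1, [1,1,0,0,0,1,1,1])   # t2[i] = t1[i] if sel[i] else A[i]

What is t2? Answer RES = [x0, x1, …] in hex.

RES = [0xc5, 0xb9, 0x43, 0xb9, 0x4d, 0x3a, 0x0b, 0xc4]

  t0: c4 0b 3a b9 43 83 b9 c5
  t1: c5 b9 83 43 b9 3a 0b c4
  t2: c5 b9 43 b9 4d 3a 0b c4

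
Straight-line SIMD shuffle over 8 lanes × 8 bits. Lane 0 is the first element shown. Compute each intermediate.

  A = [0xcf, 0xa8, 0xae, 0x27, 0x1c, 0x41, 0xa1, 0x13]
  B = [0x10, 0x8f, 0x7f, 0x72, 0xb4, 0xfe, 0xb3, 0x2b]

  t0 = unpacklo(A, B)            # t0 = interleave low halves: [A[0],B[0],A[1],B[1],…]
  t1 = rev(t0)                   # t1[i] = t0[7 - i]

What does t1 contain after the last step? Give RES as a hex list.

RES = [ 0x72  0x27  0x7f  0xae  0x8f  0xa8  0x10  0xcf ]

  t0: cf 10 a8 8f ae 7f 27 72
  t1: 72 27 7f ae 8f a8 10 cf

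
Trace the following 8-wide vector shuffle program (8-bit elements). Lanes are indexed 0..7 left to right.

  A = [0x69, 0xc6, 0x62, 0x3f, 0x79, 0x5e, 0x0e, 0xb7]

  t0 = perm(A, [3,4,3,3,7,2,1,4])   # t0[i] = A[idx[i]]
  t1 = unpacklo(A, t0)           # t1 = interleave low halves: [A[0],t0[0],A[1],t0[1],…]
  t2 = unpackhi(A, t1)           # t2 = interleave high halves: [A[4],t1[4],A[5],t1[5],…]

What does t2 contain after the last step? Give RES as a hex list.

RES = [ 0x79  0x62  0x5e  0x3f  0x0e  0x3f  0xb7  0x3f ]

→ t0 |3f|79|3f|3f|b7|62|c6|79|
→ t1 |69|3f|c6|79|62|3f|3f|3f|
→ t2 |79|62|5e|3f|0e|3f|b7|3f|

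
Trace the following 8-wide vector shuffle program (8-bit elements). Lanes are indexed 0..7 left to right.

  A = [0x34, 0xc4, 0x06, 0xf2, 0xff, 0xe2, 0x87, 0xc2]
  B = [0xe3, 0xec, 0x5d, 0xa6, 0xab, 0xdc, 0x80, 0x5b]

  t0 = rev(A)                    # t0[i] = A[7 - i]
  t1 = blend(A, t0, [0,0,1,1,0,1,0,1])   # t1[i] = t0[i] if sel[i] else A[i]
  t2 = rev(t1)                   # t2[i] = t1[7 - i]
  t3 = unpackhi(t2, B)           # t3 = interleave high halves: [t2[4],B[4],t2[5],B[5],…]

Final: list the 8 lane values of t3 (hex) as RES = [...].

RES = [0xff, 0xab, 0xe2, 0xdc, 0xc4, 0x80, 0x34, 0x5b]

  t0: c2 87 e2 ff f2 06 c4 34
  t1: 34 c4 e2 ff ff 06 87 34
  t2: 34 87 06 ff ff e2 c4 34
  t3: ff ab e2 dc c4 80 34 5b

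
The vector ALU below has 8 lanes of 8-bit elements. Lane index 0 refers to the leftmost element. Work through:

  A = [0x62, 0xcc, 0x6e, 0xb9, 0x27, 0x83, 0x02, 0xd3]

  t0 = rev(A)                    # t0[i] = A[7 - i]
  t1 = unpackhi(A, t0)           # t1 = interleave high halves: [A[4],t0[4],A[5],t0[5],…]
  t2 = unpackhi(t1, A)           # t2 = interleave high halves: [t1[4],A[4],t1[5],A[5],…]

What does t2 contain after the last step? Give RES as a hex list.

RES = [ 0x02  0x27  0xcc  0x83  0xd3  0x02  0x62  0xd3 ]

t0 = [0xd3, 0x02, 0x83, 0x27, 0xb9, 0x6e, 0xcc, 0x62]
t1 = [0x27, 0xb9, 0x83, 0x6e, 0x02, 0xcc, 0xd3, 0x62]
t2 = [0x02, 0x27, 0xcc, 0x83, 0xd3, 0x02, 0x62, 0xd3]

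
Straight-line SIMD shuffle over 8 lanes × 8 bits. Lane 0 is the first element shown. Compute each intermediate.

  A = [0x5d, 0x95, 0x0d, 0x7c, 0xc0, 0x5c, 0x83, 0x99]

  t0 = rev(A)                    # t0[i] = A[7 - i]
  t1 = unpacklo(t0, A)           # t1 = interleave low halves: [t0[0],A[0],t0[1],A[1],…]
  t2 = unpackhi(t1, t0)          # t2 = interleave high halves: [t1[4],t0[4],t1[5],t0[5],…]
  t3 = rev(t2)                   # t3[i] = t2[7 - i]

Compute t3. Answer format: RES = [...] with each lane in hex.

RES = [0x5d, 0x7c, 0x95, 0xc0, 0x0d, 0x0d, 0x7c, 0x5c]

t0 = [0x99, 0x83, 0x5c, 0xc0, 0x7c, 0x0d, 0x95, 0x5d]
t1 = [0x99, 0x5d, 0x83, 0x95, 0x5c, 0x0d, 0xc0, 0x7c]
t2 = [0x5c, 0x7c, 0x0d, 0x0d, 0xc0, 0x95, 0x7c, 0x5d]
t3 = [0x5d, 0x7c, 0x95, 0xc0, 0x0d, 0x0d, 0x7c, 0x5c]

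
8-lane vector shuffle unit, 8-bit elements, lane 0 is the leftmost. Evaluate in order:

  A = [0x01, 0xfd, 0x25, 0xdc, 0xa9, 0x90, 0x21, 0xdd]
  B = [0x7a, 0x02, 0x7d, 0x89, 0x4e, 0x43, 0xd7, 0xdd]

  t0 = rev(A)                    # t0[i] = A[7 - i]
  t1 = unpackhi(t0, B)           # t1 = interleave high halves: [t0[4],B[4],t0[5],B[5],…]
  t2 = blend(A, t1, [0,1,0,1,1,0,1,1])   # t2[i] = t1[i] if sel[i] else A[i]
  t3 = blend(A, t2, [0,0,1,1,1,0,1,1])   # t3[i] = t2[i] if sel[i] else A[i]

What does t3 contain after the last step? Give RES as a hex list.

RES = [0x01, 0xfd, 0x25, 0x43, 0xfd, 0x90, 0x01, 0xdd]

t0 = [0xdd, 0x21, 0x90, 0xa9, 0xdc, 0x25, 0xfd, 0x01]
t1 = [0xdc, 0x4e, 0x25, 0x43, 0xfd, 0xd7, 0x01, 0xdd]
t2 = [0x01, 0x4e, 0x25, 0x43, 0xfd, 0x90, 0x01, 0xdd]
t3 = [0x01, 0xfd, 0x25, 0x43, 0xfd, 0x90, 0x01, 0xdd]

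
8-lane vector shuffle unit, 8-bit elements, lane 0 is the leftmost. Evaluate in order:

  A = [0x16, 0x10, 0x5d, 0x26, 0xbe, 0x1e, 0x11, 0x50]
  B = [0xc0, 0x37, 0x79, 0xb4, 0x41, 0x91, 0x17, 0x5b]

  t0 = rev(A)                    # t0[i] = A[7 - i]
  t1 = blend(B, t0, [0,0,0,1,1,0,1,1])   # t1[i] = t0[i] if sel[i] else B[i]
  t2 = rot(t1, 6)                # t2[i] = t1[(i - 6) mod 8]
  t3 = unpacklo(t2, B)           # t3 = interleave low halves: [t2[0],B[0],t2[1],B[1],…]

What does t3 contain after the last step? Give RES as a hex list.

→ t0 |50|11|1e|be|26|5d|10|16|
→ t1 |c0|37|79|be|26|91|10|16|
→ t2 |79|be|26|91|10|16|c0|37|
→ t3 |79|c0|be|37|26|79|91|b4|

RES = [0x79, 0xc0, 0xbe, 0x37, 0x26, 0x79, 0x91, 0xb4]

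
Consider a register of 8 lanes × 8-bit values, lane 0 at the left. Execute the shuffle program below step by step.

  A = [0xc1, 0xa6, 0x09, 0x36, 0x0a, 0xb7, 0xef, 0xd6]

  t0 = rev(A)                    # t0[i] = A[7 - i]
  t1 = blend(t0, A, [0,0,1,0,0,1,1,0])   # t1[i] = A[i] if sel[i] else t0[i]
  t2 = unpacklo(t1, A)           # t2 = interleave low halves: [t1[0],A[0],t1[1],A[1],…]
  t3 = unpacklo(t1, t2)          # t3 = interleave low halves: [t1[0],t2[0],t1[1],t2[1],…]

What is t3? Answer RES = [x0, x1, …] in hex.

  t0: d6 ef b7 0a 36 09 a6 c1
  t1: d6 ef 09 0a 36 b7 ef c1
  t2: d6 c1 ef a6 09 09 0a 36
  t3: d6 d6 ef c1 09 ef 0a a6

RES = [0xd6, 0xd6, 0xef, 0xc1, 0x09, 0xef, 0x0a, 0xa6]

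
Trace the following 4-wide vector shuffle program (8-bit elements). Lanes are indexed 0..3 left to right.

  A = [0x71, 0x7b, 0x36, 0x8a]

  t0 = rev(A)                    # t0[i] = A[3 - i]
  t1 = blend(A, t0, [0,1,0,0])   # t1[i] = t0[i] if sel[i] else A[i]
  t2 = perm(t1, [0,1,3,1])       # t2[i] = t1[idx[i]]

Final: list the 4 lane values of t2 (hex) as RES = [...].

RES = [ 0x71  0x36  0x8a  0x36 ]

  t0: 8a 36 7b 71
  t1: 71 36 36 8a
  t2: 71 36 8a 36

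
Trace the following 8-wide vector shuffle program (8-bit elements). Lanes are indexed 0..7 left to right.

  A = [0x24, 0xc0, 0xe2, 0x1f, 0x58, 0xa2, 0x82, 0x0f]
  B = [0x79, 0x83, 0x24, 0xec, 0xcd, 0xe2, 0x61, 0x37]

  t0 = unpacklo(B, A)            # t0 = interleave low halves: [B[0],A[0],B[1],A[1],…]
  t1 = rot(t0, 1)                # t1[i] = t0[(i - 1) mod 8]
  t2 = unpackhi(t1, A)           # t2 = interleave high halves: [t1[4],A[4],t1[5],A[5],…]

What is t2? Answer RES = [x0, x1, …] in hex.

→ t0 |79|24|83|c0|24|e2|ec|1f|
→ t1 |1f|79|24|83|c0|24|e2|ec|
→ t2 |c0|58|24|a2|e2|82|ec|0f|

RES = [0xc0, 0x58, 0x24, 0xa2, 0xe2, 0x82, 0xec, 0x0f]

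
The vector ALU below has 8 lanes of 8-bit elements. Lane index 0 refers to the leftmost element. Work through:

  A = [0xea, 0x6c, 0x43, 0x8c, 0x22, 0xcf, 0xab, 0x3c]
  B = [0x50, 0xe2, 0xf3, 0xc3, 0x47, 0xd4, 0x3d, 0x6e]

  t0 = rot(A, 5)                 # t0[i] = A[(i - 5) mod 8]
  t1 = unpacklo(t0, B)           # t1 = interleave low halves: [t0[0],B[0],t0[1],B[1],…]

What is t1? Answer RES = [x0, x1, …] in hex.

  t0: 8c 22 cf ab 3c ea 6c 43
  t1: 8c 50 22 e2 cf f3 ab c3

RES = [ 0x8c  0x50  0x22  0xe2  0xcf  0xf3  0xab  0xc3 ]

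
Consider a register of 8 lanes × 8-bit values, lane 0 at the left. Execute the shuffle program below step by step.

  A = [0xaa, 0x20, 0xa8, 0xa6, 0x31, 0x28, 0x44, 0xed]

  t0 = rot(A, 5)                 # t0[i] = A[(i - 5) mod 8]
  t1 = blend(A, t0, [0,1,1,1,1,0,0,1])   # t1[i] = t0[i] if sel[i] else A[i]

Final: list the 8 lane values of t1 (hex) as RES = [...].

  t0: a6 31 28 44 ed aa 20 a8
  t1: aa 31 28 44 ed 28 44 a8

RES = [ 0xaa  0x31  0x28  0x44  0xed  0x28  0x44  0xa8 ]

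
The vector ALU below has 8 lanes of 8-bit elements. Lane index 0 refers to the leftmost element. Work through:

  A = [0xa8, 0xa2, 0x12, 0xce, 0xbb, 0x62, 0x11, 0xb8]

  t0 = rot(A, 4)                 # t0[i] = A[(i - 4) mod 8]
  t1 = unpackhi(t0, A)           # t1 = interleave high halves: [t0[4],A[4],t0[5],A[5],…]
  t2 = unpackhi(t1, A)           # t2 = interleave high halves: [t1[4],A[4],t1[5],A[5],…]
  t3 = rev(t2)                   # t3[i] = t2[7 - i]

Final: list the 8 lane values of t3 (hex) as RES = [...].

RES = [0xb8, 0xb8, 0x11, 0xce, 0x62, 0x11, 0xbb, 0x12]

t0 = [0xbb, 0x62, 0x11, 0xb8, 0xa8, 0xa2, 0x12, 0xce]
t1 = [0xa8, 0xbb, 0xa2, 0x62, 0x12, 0x11, 0xce, 0xb8]
t2 = [0x12, 0xbb, 0x11, 0x62, 0xce, 0x11, 0xb8, 0xb8]
t3 = [0xb8, 0xb8, 0x11, 0xce, 0x62, 0x11, 0xbb, 0x12]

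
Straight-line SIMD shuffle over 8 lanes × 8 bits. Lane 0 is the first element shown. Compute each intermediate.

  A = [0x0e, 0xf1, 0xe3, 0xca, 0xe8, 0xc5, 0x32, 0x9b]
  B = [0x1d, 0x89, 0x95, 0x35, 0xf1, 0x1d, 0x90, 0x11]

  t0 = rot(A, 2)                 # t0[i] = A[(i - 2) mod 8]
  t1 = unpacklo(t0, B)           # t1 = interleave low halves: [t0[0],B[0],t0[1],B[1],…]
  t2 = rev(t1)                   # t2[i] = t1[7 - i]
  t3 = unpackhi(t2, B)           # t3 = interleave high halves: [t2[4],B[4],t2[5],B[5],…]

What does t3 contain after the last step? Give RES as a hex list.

RES = [0x89, 0xf1, 0x9b, 0x1d, 0x1d, 0x90, 0x32, 0x11]

t0 = [0x32, 0x9b, 0x0e, 0xf1, 0xe3, 0xca, 0xe8, 0xc5]
t1 = [0x32, 0x1d, 0x9b, 0x89, 0x0e, 0x95, 0xf1, 0x35]
t2 = [0x35, 0xf1, 0x95, 0x0e, 0x89, 0x9b, 0x1d, 0x32]
t3 = [0x89, 0xf1, 0x9b, 0x1d, 0x1d, 0x90, 0x32, 0x11]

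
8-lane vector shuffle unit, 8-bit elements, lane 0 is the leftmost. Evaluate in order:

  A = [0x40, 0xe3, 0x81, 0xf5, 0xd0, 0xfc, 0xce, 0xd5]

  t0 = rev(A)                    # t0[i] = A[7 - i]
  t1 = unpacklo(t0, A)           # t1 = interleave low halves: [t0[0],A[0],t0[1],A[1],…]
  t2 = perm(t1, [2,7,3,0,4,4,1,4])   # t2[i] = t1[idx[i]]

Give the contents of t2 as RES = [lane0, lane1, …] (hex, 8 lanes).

t0 = [0xd5, 0xce, 0xfc, 0xd0, 0xf5, 0x81, 0xe3, 0x40]
t1 = [0xd5, 0x40, 0xce, 0xe3, 0xfc, 0x81, 0xd0, 0xf5]
t2 = [0xce, 0xf5, 0xe3, 0xd5, 0xfc, 0xfc, 0x40, 0xfc]

RES = [0xce, 0xf5, 0xe3, 0xd5, 0xfc, 0xfc, 0x40, 0xfc]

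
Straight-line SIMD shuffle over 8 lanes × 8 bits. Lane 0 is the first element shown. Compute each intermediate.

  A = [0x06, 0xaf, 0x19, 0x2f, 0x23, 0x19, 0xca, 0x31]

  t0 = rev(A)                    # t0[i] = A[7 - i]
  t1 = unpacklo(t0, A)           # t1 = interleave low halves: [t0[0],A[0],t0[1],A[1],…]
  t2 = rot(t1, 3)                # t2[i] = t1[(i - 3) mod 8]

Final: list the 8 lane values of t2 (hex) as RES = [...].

→ t0 |31|ca|19|23|2f|19|af|06|
→ t1 |31|06|ca|af|19|19|23|2f|
→ t2 |19|23|2f|31|06|ca|af|19|

RES = [0x19, 0x23, 0x2f, 0x31, 0x06, 0xca, 0xaf, 0x19]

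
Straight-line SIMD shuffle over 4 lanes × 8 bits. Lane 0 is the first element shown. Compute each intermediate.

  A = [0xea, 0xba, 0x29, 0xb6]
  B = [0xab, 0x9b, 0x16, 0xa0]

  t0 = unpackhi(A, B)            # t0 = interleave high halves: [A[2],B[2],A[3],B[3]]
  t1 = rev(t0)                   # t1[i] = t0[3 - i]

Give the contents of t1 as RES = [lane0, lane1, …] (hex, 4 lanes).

RES = [ 0xa0  0xb6  0x16  0x29 ]

t0 = [0x29, 0x16, 0xb6, 0xa0]
t1 = [0xa0, 0xb6, 0x16, 0x29]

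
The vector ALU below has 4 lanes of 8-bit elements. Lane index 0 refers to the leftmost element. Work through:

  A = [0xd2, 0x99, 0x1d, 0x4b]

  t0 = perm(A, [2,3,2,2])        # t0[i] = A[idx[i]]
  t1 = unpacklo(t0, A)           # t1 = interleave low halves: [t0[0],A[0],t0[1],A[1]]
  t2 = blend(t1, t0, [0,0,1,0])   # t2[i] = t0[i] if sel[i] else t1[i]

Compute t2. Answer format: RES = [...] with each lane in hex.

RES = [ 0x1d  0xd2  0x1d  0x99 ]

  t0: 1d 4b 1d 1d
  t1: 1d d2 4b 99
  t2: 1d d2 1d 99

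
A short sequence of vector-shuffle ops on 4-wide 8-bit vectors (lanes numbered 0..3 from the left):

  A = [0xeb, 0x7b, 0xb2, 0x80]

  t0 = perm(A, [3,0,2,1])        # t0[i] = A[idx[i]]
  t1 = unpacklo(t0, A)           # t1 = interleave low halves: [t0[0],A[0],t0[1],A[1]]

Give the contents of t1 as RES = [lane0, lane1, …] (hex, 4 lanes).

  t0: 80 eb b2 7b
  t1: 80 eb eb 7b

RES = [0x80, 0xeb, 0xeb, 0x7b]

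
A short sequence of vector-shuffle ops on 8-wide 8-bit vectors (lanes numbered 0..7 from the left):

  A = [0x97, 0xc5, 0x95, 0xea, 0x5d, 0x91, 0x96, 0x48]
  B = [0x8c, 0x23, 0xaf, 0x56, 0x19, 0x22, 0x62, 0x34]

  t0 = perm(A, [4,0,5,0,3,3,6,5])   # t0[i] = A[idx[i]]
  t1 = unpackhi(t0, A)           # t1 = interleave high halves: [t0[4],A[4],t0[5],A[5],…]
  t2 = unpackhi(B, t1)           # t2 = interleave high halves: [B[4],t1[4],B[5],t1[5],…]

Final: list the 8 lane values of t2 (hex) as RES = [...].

  t0: 5d 97 91 97 ea ea 96 91
  t1: ea 5d ea 91 96 96 91 48
  t2: 19 96 22 96 62 91 34 48

RES = [0x19, 0x96, 0x22, 0x96, 0x62, 0x91, 0x34, 0x48]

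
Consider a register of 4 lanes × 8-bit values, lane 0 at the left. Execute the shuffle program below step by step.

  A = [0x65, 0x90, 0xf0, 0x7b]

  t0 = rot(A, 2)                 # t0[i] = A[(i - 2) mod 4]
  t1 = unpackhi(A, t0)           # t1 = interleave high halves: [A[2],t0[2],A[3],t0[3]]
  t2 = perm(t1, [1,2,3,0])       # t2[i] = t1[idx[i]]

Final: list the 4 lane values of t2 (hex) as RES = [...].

→ t0 |f0|7b|65|90|
→ t1 |f0|65|7b|90|
→ t2 |65|7b|90|f0|

RES = [ 0x65  0x7b  0x90  0xf0 ]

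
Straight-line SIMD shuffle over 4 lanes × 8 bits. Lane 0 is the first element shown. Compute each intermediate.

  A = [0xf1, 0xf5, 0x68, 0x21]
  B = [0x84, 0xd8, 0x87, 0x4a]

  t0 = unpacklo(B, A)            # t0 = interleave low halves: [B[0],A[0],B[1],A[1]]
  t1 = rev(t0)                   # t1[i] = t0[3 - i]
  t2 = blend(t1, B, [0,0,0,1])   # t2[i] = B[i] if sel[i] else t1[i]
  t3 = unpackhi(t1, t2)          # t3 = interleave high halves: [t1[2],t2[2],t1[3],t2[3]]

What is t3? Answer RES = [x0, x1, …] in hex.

RES = [0xf1, 0xf1, 0x84, 0x4a]

  t0: 84 f1 d8 f5
  t1: f5 d8 f1 84
  t2: f5 d8 f1 4a
  t3: f1 f1 84 4a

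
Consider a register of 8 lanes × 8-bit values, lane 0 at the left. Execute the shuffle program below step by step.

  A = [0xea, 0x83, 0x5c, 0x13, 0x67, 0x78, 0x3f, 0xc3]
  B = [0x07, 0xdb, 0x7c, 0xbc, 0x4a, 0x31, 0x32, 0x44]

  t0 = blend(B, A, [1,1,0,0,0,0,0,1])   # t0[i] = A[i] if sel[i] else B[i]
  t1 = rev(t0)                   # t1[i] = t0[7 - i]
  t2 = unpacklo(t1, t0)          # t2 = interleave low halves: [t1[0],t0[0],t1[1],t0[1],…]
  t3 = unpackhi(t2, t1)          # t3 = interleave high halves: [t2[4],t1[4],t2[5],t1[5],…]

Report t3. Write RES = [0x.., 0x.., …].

→ t0 |ea|83|7c|bc|4a|31|32|c3|
→ t1 |c3|32|31|4a|bc|7c|83|ea|
→ t2 |c3|ea|32|83|31|7c|4a|bc|
→ t3 |31|bc|7c|7c|4a|83|bc|ea|

RES = [0x31, 0xbc, 0x7c, 0x7c, 0x4a, 0x83, 0xbc, 0xea]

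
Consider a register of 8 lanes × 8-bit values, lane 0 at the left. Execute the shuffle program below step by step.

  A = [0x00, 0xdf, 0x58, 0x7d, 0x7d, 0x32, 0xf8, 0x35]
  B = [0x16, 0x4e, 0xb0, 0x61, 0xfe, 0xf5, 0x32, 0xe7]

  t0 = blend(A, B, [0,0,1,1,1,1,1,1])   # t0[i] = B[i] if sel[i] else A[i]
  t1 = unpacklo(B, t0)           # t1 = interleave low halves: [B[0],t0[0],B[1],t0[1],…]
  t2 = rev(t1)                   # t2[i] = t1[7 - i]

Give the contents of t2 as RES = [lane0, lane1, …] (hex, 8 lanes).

RES = [0x61, 0x61, 0xb0, 0xb0, 0xdf, 0x4e, 0x00, 0x16]

t0 = [0x00, 0xdf, 0xb0, 0x61, 0xfe, 0xf5, 0x32, 0xe7]
t1 = [0x16, 0x00, 0x4e, 0xdf, 0xb0, 0xb0, 0x61, 0x61]
t2 = [0x61, 0x61, 0xb0, 0xb0, 0xdf, 0x4e, 0x00, 0x16]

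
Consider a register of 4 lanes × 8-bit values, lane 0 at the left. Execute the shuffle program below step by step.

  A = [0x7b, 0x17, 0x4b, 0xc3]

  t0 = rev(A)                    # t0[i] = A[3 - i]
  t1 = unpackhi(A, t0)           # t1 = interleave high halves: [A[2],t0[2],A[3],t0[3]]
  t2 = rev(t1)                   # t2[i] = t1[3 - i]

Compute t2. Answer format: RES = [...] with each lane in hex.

RES = [0x7b, 0xc3, 0x17, 0x4b]

  t0: c3 4b 17 7b
  t1: 4b 17 c3 7b
  t2: 7b c3 17 4b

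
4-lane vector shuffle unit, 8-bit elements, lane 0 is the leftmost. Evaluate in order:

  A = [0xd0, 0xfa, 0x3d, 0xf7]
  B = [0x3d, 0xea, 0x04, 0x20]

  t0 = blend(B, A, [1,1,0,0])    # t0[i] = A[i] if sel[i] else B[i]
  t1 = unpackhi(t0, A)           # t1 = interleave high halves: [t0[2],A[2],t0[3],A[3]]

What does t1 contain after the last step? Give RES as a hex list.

RES = [ 0x04  0x3d  0x20  0xf7 ]

→ t0 |d0|fa|04|20|
→ t1 |04|3d|20|f7|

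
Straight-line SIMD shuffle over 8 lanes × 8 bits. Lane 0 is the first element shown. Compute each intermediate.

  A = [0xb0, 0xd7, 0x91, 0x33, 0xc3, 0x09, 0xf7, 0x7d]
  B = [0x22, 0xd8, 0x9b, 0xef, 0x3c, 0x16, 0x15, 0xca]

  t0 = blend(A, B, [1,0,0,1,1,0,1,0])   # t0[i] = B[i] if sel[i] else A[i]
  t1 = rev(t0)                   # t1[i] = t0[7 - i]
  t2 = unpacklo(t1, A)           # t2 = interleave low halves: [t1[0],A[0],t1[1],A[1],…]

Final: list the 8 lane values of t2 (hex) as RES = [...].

t0 = [0x22, 0xd7, 0x91, 0xef, 0x3c, 0x09, 0x15, 0x7d]
t1 = [0x7d, 0x15, 0x09, 0x3c, 0xef, 0x91, 0xd7, 0x22]
t2 = [0x7d, 0xb0, 0x15, 0xd7, 0x09, 0x91, 0x3c, 0x33]

RES = [ 0x7d  0xb0  0x15  0xd7  0x09  0x91  0x3c  0x33 ]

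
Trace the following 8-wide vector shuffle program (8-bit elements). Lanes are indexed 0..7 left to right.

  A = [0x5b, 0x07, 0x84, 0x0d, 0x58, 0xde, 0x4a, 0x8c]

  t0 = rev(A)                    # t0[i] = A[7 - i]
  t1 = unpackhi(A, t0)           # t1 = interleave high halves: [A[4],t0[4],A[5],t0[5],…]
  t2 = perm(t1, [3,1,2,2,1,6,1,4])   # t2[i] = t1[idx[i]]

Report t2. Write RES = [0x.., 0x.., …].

RES = [0x84, 0x0d, 0xde, 0xde, 0x0d, 0x8c, 0x0d, 0x4a]

→ t0 |8c|4a|de|58|0d|84|07|5b|
→ t1 |58|0d|de|84|4a|07|8c|5b|
→ t2 |84|0d|de|de|0d|8c|0d|4a|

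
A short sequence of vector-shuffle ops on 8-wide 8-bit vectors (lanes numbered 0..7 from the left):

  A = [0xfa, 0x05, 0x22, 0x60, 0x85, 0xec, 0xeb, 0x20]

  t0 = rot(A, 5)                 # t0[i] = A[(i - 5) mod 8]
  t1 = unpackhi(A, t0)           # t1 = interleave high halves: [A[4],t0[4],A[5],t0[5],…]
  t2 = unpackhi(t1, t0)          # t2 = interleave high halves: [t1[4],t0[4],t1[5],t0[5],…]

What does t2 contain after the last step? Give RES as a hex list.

RES = [ 0xeb  0x20  0x05  0xfa  0x20  0x05  0x22  0x22 ]

→ t0 |60|85|ec|eb|20|fa|05|22|
→ t1 |85|20|ec|fa|eb|05|20|22|
→ t2 |eb|20|05|fa|20|05|22|22|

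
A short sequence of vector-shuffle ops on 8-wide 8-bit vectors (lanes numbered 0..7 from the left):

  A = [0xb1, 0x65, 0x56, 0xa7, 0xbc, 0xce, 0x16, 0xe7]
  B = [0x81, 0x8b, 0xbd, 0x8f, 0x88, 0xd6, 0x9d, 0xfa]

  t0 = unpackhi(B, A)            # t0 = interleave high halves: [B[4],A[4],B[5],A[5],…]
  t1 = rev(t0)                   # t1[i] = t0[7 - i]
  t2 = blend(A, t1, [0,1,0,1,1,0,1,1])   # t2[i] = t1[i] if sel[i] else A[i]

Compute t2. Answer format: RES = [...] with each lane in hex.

  t0: 88 bc d6 ce 9d 16 fa e7
  t1: e7 fa 16 9d ce d6 bc 88
  t2: b1 fa 56 9d ce ce bc 88

RES = [0xb1, 0xfa, 0x56, 0x9d, 0xce, 0xce, 0xbc, 0x88]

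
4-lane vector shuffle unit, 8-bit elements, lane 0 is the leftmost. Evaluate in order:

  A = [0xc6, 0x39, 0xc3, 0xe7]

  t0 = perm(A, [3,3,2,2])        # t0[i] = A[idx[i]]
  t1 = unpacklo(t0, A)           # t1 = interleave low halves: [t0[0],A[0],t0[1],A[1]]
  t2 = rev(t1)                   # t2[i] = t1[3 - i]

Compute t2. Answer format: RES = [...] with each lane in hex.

RES = [0x39, 0xe7, 0xc6, 0xe7]

  t0: e7 e7 c3 c3
  t1: e7 c6 e7 39
  t2: 39 e7 c6 e7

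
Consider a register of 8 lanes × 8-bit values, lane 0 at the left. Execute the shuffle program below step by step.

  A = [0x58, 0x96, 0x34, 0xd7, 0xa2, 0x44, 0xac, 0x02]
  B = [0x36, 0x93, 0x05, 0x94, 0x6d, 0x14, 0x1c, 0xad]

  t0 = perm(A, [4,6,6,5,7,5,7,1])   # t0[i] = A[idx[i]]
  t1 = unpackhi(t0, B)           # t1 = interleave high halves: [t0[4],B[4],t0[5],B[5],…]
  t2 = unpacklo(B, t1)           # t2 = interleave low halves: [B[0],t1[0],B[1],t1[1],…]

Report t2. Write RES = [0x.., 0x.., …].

→ t0 |a2|ac|ac|44|02|44|02|96|
→ t1 |02|6d|44|14|02|1c|96|ad|
→ t2 |36|02|93|6d|05|44|94|14|

RES = [0x36, 0x02, 0x93, 0x6d, 0x05, 0x44, 0x94, 0x14]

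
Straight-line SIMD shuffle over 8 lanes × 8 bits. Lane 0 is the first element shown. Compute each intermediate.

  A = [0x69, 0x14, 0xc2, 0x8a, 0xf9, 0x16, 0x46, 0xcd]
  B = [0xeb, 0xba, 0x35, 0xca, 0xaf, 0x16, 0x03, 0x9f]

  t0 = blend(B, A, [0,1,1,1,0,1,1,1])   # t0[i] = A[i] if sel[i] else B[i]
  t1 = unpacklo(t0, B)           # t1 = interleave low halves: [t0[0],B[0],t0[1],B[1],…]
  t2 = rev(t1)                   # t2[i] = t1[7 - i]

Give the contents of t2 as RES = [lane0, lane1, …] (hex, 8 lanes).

RES = [ 0xca  0x8a  0x35  0xc2  0xba  0x14  0xeb  0xeb ]

→ t0 |eb|14|c2|8a|af|16|46|cd|
→ t1 |eb|eb|14|ba|c2|35|8a|ca|
→ t2 |ca|8a|35|c2|ba|14|eb|eb|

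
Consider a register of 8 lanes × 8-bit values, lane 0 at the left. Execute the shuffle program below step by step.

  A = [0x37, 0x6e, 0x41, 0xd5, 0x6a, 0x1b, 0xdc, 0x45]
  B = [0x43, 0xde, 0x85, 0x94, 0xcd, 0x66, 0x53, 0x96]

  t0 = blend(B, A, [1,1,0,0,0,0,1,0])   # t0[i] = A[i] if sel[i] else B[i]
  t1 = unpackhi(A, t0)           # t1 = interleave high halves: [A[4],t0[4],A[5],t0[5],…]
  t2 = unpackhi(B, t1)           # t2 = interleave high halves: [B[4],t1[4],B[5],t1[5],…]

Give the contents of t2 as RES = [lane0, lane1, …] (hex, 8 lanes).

→ t0 |37|6e|85|94|cd|66|dc|96|
→ t1 |6a|cd|1b|66|dc|dc|45|96|
→ t2 |cd|dc|66|dc|53|45|96|96|

RES = [0xcd, 0xdc, 0x66, 0xdc, 0x53, 0x45, 0x96, 0x96]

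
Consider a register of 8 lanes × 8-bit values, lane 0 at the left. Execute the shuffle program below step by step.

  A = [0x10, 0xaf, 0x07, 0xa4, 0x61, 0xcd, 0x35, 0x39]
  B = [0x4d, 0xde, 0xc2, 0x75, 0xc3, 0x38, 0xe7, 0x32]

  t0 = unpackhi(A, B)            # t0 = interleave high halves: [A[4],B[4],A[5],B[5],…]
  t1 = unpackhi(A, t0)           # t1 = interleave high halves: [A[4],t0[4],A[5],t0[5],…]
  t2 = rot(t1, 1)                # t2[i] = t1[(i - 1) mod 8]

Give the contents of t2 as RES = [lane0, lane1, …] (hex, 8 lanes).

RES = [ 0x32  0x61  0x35  0xcd  0xe7  0x35  0x39  0x39 ]

→ t0 |61|c3|cd|38|35|e7|39|32|
→ t1 |61|35|cd|e7|35|39|39|32|
→ t2 |32|61|35|cd|e7|35|39|39|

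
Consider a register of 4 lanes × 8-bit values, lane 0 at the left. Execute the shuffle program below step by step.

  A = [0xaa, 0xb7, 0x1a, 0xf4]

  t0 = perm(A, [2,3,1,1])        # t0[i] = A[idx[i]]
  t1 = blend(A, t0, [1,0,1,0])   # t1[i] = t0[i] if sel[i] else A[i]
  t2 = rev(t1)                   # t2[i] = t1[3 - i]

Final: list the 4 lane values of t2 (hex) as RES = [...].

RES = [0xf4, 0xb7, 0xb7, 0x1a]

t0 = [0x1a, 0xf4, 0xb7, 0xb7]
t1 = [0x1a, 0xb7, 0xb7, 0xf4]
t2 = [0xf4, 0xb7, 0xb7, 0x1a]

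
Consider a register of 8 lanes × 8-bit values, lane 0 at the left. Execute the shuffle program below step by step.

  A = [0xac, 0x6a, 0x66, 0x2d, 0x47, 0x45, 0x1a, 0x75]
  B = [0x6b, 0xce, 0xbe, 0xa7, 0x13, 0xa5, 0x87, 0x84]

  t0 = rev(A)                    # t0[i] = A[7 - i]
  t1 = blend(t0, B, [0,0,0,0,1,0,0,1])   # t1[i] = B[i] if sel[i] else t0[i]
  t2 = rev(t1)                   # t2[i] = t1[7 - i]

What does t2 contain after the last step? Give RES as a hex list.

RES = [ 0x84  0x6a  0x66  0x13  0x47  0x45  0x1a  0x75 ]

  t0: 75 1a 45 47 2d 66 6a ac
  t1: 75 1a 45 47 13 66 6a 84
  t2: 84 6a 66 13 47 45 1a 75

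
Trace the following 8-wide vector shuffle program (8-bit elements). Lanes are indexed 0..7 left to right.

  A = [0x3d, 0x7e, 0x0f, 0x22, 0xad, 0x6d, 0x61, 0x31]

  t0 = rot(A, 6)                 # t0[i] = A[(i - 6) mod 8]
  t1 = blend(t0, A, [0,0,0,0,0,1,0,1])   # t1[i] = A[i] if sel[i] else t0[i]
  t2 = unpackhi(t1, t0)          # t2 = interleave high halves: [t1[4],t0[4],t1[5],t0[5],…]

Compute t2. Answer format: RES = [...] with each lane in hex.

→ t0 |0f|22|ad|6d|61|31|3d|7e|
→ t1 |0f|22|ad|6d|61|6d|3d|31|
→ t2 |61|61|6d|31|3d|3d|31|7e|

RES = [0x61, 0x61, 0x6d, 0x31, 0x3d, 0x3d, 0x31, 0x7e]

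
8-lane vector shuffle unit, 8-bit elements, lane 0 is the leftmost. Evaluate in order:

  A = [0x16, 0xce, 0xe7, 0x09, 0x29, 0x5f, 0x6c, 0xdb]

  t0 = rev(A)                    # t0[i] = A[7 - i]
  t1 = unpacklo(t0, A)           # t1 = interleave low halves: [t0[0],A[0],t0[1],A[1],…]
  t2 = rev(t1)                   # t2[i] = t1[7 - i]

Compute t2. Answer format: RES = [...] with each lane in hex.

RES = [ 0x09  0x29  0xe7  0x5f  0xce  0x6c  0x16  0xdb ]

→ t0 |db|6c|5f|29|09|e7|ce|16|
→ t1 |db|16|6c|ce|5f|e7|29|09|
→ t2 |09|29|e7|5f|ce|6c|16|db|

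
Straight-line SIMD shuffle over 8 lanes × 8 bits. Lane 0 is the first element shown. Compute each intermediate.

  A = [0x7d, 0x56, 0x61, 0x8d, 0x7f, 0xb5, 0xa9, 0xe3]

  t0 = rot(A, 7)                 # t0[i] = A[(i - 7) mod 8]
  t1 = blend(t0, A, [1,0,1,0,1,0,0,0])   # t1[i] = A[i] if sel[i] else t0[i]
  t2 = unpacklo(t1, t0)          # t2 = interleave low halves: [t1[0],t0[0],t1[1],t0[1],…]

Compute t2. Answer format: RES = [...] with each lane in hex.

t0 = [0x56, 0x61, 0x8d, 0x7f, 0xb5, 0xa9, 0xe3, 0x7d]
t1 = [0x7d, 0x61, 0x61, 0x7f, 0x7f, 0xa9, 0xe3, 0x7d]
t2 = [0x7d, 0x56, 0x61, 0x61, 0x61, 0x8d, 0x7f, 0x7f]

RES = [ 0x7d  0x56  0x61  0x61  0x61  0x8d  0x7f  0x7f ]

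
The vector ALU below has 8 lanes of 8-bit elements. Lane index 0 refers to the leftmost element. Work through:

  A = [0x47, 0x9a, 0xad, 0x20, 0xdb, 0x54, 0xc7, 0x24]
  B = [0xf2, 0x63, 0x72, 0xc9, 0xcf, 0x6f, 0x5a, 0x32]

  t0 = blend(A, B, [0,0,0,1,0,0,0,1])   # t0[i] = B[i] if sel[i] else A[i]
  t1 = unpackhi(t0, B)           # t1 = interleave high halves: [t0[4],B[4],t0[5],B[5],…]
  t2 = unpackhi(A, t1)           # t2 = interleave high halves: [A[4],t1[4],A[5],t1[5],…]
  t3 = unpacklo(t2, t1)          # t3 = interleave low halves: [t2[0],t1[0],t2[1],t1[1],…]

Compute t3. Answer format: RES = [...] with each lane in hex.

t0 = [0x47, 0x9a, 0xad, 0xc9, 0xdb, 0x54, 0xc7, 0x32]
t1 = [0xdb, 0xcf, 0x54, 0x6f, 0xc7, 0x5a, 0x32, 0x32]
t2 = [0xdb, 0xc7, 0x54, 0x5a, 0xc7, 0x32, 0x24, 0x32]
t3 = [0xdb, 0xdb, 0xc7, 0xcf, 0x54, 0x54, 0x5a, 0x6f]

RES = [0xdb, 0xdb, 0xc7, 0xcf, 0x54, 0x54, 0x5a, 0x6f]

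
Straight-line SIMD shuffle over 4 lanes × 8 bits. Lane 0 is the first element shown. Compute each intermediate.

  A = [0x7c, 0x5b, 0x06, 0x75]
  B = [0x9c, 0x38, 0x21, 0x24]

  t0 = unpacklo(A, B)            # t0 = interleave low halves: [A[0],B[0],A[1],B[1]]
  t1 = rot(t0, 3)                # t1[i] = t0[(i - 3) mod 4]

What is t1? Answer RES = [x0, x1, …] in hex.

→ t0 |7c|9c|5b|38|
→ t1 |9c|5b|38|7c|

RES = [ 0x9c  0x5b  0x38  0x7c ]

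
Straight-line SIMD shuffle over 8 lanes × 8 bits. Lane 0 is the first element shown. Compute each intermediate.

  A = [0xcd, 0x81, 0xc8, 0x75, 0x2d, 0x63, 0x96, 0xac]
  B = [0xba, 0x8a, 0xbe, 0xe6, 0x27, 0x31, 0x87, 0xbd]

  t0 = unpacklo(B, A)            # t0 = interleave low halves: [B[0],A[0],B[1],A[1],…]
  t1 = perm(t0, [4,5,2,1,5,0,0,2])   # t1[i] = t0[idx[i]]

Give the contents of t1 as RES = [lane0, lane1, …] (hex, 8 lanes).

  t0: ba cd 8a 81 be c8 e6 75
  t1: be c8 8a cd c8 ba ba 8a

RES = [0xbe, 0xc8, 0x8a, 0xcd, 0xc8, 0xba, 0xba, 0x8a]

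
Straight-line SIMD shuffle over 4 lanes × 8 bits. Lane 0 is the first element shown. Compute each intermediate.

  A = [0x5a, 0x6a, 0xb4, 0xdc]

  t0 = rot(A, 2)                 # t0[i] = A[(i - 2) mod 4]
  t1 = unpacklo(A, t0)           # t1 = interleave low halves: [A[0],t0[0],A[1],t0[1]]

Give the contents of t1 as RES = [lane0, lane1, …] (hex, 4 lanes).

RES = [ 0x5a  0xb4  0x6a  0xdc ]

→ t0 |b4|dc|5a|6a|
→ t1 |5a|b4|6a|dc|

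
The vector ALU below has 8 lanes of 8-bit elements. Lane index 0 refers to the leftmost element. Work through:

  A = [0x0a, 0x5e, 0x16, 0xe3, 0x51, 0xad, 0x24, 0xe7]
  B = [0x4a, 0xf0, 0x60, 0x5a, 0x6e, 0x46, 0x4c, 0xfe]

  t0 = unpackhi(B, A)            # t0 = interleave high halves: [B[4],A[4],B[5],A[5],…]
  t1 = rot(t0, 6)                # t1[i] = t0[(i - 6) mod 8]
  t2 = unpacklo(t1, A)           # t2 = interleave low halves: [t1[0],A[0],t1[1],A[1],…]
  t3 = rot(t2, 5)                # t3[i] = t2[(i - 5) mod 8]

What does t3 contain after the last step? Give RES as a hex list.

t0 = [0x6e, 0x51, 0x46, 0xad, 0x4c, 0x24, 0xfe, 0xe7]
t1 = [0x46, 0xad, 0x4c, 0x24, 0xfe, 0xe7, 0x6e, 0x51]
t2 = [0x46, 0x0a, 0xad, 0x5e, 0x4c, 0x16, 0x24, 0xe3]
t3 = [0x5e, 0x4c, 0x16, 0x24, 0xe3, 0x46, 0x0a, 0xad]

RES = [ 0x5e  0x4c  0x16  0x24  0xe3  0x46  0x0a  0xad ]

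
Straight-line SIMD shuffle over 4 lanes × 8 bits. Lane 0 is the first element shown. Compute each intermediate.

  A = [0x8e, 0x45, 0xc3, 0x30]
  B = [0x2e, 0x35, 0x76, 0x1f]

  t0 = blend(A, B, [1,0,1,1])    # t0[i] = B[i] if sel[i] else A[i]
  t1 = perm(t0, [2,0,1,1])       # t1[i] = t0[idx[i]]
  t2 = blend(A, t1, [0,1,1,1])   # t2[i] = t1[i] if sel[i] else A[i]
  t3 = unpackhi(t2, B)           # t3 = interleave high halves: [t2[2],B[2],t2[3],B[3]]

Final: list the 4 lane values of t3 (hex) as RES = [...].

t0 = [0x2e, 0x45, 0x76, 0x1f]
t1 = [0x76, 0x2e, 0x45, 0x45]
t2 = [0x8e, 0x2e, 0x45, 0x45]
t3 = [0x45, 0x76, 0x45, 0x1f]

RES = [ 0x45  0x76  0x45  0x1f ]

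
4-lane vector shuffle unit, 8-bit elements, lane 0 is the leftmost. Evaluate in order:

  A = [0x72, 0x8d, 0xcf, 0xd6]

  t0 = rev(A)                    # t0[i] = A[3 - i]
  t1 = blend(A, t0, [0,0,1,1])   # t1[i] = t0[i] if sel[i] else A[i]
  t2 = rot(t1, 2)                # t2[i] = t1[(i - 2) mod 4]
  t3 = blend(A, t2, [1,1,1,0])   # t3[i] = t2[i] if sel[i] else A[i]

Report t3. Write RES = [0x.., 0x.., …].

RES = [0x8d, 0x72, 0x72, 0xd6]

→ t0 |d6|cf|8d|72|
→ t1 |72|8d|8d|72|
→ t2 |8d|72|72|8d|
→ t3 |8d|72|72|d6|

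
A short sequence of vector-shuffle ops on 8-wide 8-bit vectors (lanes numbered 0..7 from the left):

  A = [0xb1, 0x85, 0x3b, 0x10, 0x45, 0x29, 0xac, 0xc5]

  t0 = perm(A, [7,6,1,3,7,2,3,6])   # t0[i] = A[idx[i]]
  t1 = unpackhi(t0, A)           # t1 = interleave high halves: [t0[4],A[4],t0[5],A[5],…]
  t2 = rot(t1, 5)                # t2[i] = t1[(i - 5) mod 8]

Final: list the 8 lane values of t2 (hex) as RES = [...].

t0 = [0xc5, 0xac, 0x85, 0x10, 0xc5, 0x3b, 0x10, 0xac]
t1 = [0xc5, 0x45, 0x3b, 0x29, 0x10, 0xac, 0xac, 0xc5]
t2 = [0x29, 0x10, 0xac, 0xac, 0xc5, 0xc5, 0x45, 0x3b]

RES = [ 0x29  0x10  0xac  0xac  0xc5  0xc5  0x45  0x3b ]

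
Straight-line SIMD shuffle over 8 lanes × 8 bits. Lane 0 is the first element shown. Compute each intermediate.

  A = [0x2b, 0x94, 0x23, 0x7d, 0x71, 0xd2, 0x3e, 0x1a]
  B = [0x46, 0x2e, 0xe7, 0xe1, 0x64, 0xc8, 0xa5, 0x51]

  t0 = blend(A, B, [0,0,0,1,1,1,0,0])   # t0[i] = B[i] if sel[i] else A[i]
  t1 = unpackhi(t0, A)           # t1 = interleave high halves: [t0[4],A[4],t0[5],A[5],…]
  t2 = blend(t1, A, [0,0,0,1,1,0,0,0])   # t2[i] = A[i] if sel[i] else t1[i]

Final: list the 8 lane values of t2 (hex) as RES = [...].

RES = [ 0x64  0x71  0xc8  0x7d  0x71  0x3e  0x1a  0x1a ]

→ t0 |2b|94|23|e1|64|c8|3e|1a|
→ t1 |64|71|c8|d2|3e|3e|1a|1a|
→ t2 |64|71|c8|7d|71|3e|1a|1a|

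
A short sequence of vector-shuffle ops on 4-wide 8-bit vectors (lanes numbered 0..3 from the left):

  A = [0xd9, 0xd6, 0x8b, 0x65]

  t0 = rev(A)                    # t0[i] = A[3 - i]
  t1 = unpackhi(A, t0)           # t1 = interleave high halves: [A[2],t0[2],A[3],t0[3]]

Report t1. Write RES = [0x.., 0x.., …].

RES = [ 0x8b  0xd6  0x65  0xd9 ]

t0 = [0x65, 0x8b, 0xd6, 0xd9]
t1 = [0x8b, 0xd6, 0x65, 0xd9]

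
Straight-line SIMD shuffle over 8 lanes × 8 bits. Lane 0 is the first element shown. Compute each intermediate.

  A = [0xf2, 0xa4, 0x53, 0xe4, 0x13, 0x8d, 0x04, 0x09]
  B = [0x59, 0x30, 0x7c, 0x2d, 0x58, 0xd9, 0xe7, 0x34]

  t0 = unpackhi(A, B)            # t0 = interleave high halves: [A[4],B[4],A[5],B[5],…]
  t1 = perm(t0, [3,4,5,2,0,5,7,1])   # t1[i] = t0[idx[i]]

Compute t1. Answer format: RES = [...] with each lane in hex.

t0 = [0x13, 0x58, 0x8d, 0xd9, 0x04, 0xe7, 0x09, 0x34]
t1 = [0xd9, 0x04, 0xe7, 0x8d, 0x13, 0xe7, 0x34, 0x58]

RES = [0xd9, 0x04, 0xe7, 0x8d, 0x13, 0xe7, 0x34, 0x58]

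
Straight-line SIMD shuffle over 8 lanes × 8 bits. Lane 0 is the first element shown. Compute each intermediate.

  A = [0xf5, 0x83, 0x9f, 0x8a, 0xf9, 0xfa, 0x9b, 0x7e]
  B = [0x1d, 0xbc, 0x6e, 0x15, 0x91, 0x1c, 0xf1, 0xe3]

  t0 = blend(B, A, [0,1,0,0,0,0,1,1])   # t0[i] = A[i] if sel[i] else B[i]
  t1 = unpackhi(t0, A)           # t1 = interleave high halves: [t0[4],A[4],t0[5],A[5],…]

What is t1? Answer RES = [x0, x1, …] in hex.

→ t0 |1d|83|6e|15|91|1c|9b|7e|
→ t1 |91|f9|1c|fa|9b|9b|7e|7e|

RES = [ 0x91  0xf9  0x1c  0xfa  0x9b  0x9b  0x7e  0x7e ]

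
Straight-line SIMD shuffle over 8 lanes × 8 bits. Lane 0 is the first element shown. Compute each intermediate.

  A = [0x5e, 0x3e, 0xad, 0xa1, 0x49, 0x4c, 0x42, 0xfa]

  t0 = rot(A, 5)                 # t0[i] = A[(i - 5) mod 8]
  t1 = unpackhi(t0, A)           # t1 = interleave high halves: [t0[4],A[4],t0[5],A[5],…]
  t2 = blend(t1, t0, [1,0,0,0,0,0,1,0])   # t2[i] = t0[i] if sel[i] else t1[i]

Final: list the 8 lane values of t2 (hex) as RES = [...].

→ t0 |a1|49|4c|42|fa|5e|3e|ad|
→ t1 |fa|49|5e|4c|3e|42|ad|fa|
→ t2 |a1|49|5e|4c|3e|42|3e|fa|

RES = [ 0xa1  0x49  0x5e  0x4c  0x3e  0x42  0x3e  0xfa ]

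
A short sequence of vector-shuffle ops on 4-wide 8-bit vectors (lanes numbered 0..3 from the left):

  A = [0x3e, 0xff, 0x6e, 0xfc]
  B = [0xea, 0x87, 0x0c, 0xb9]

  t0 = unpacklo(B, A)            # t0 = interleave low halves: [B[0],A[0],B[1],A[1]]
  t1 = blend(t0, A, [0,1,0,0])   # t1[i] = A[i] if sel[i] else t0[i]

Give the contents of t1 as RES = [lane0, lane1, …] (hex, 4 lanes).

t0 = [0xea, 0x3e, 0x87, 0xff]
t1 = [0xea, 0xff, 0x87, 0xff]

RES = [0xea, 0xff, 0x87, 0xff]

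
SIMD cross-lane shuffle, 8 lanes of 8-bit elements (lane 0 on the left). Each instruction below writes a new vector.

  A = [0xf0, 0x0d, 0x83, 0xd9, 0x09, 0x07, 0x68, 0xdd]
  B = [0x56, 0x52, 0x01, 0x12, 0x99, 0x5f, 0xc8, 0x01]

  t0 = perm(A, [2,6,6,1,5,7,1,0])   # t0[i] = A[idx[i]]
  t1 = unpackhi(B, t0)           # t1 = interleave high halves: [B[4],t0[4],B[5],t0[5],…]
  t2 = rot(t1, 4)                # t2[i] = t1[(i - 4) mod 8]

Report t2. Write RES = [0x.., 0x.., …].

  t0: 83 68 68 0d 07 dd 0d f0
  t1: 99 07 5f dd c8 0d 01 f0
  t2: c8 0d 01 f0 99 07 5f dd

RES = [0xc8, 0x0d, 0x01, 0xf0, 0x99, 0x07, 0x5f, 0xdd]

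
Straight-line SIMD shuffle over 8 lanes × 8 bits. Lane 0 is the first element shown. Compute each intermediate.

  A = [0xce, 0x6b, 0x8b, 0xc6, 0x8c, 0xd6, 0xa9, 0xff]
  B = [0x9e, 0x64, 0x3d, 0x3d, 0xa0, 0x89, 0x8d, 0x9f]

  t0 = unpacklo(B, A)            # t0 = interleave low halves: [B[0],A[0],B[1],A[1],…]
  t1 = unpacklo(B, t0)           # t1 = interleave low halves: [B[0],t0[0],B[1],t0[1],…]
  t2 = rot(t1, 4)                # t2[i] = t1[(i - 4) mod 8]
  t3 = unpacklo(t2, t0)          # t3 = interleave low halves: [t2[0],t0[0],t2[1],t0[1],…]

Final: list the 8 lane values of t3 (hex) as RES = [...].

t0 = [0x9e, 0xce, 0x64, 0x6b, 0x3d, 0x8b, 0x3d, 0xc6]
t1 = [0x9e, 0x9e, 0x64, 0xce, 0x3d, 0x64, 0x3d, 0x6b]
t2 = [0x3d, 0x64, 0x3d, 0x6b, 0x9e, 0x9e, 0x64, 0xce]
t3 = [0x3d, 0x9e, 0x64, 0xce, 0x3d, 0x64, 0x6b, 0x6b]

RES = [ 0x3d  0x9e  0x64  0xce  0x3d  0x64  0x6b  0x6b ]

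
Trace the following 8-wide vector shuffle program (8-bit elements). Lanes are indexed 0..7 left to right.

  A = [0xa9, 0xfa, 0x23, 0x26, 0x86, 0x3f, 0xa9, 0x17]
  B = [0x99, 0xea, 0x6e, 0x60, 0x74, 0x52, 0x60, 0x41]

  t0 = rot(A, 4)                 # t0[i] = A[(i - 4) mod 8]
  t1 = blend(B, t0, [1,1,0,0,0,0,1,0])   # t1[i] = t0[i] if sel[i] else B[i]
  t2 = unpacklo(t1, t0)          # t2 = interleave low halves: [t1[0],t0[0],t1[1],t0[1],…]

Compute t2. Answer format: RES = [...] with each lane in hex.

t0 = [0x86, 0x3f, 0xa9, 0x17, 0xa9, 0xfa, 0x23, 0x26]
t1 = [0x86, 0x3f, 0x6e, 0x60, 0x74, 0x52, 0x23, 0x41]
t2 = [0x86, 0x86, 0x3f, 0x3f, 0x6e, 0xa9, 0x60, 0x17]

RES = [ 0x86  0x86  0x3f  0x3f  0x6e  0xa9  0x60  0x17 ]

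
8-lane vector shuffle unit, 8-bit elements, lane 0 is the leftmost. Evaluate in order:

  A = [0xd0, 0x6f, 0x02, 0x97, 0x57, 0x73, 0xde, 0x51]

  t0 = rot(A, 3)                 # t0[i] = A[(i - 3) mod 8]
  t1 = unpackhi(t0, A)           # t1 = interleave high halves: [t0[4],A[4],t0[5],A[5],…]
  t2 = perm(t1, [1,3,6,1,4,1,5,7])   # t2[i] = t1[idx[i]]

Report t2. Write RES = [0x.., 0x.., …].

→ t0 |73|de|51|d0|6f|02|97|57|
→ t1 |6f|57|02|73|97|de|57|51|
→ t2 |57|73|57|57|97|57|de|51|

RES = [0x57, 0x73, 0x57, 0x57, 0x97, 0x57, 0xde, 0x51]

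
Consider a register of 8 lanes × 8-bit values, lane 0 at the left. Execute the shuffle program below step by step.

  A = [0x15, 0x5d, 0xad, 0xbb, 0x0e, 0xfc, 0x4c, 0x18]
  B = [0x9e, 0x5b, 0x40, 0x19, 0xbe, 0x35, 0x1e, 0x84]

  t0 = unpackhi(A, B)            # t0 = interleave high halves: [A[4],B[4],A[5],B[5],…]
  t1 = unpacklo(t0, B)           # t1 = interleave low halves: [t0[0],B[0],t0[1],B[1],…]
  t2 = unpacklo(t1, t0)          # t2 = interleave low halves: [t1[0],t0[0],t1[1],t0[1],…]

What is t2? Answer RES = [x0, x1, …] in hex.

RES = [0x0e, 0x0e, 0x9e, 0xbe, 0xbe, 0xfc, 0x5b, 0x35]

t0 = [0x0e, 0xbe, 0xfc, 0x35, 0x4c, 0x1e, 0x18, 0x84]
t1 = [0x0e, 0x9e, 0xbe, 0x5b, 0xfc, 0x40, 0x35, 0x19]
t2 = [0x0e, 0x0e, 0x9e, 0xbe, 0xbe, 0xfc, 0x5b, 0x35]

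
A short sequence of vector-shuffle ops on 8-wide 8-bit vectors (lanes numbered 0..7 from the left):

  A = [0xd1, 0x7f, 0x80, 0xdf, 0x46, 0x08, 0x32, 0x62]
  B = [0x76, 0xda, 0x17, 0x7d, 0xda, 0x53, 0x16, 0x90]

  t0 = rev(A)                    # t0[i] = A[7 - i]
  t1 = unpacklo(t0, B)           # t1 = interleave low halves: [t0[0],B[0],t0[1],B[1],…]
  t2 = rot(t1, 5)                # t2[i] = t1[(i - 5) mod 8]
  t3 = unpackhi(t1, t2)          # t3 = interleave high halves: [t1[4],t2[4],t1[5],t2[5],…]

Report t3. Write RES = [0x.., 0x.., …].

RES = [ 0x08  0x7d  0x17  0x62  0x46  0x76  0x7d  0x32 ]

→ t0 |62|32|08|46|df|80|7f|d1|
→ t1 |62|76|32|da|08|17|46|7d|
→ t2 |da|08|17|46|7d|62|76|32|
→ t3 |08|7d|17|62|46|76|7d|32|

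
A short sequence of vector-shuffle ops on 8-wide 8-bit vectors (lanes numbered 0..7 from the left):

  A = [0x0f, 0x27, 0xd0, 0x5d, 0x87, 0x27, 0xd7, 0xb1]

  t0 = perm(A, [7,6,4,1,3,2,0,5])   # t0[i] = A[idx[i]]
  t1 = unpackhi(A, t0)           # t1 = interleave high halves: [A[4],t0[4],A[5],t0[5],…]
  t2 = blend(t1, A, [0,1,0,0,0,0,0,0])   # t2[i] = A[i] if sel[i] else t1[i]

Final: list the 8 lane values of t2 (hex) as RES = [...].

→ t0 |b1|d7|87|27|5d|d0|0f|27|
→ t1 |87|5d|27|d0|d7|0f|b1|27|
→ t2 |87|27|27|d0|d7|0f|b1|27|

RES = [ 0x87  0x27  0x27  0xd0  0xd7  0x0f  0xb1  0x27 ]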